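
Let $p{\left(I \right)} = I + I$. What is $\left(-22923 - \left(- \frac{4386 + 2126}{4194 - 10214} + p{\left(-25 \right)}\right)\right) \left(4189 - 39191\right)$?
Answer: $\frac{28022351302}{35} \approx 8.0064 \cdot 10^{8}$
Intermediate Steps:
$p{\left(I \right)} = 2 I$
$\left(-22923 - \left(- \frac{4386 + 2126}{4194 - 10214} + p{\left(-25 \right)}\right)\right) \left(4189 - 39191\right) = \left(-22923 + \left(\frac{4386 + 2126}{4194 - 10214} - 2 \left(-25\right)\right)\right) \left(4189 - 39191\right) = \left(-22923 + \left(\frac{6512}{-6020} - -50\right)\right) \left(-35002\right) = \left(-22923 + \left(6512 \left(- \frac{1}{6020}\right) + 50\right)\right) \left(-35002\right) = \left(-22923 + \left(- \frac{1628}{1505} + 50\right)\right) \left(-35002\right) = \left(-22923 + \frac{73622}{1505}\right) \left(-35002\right) = \left(- \frac{34425493}{1505}\right) \left(-35002\right) = \frac{28022351302}{35}$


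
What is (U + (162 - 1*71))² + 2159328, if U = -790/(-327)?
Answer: 231827902921/106929 ≈ 2.1681e+6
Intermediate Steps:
U = 790/327 (U = -790*(-1/327) = 790/327 ≈ 2.4159)
(U + (162 - 1*71))² + 2159328 = (790/327 + (162 - 1*71))² + 2159328 = (790/327 + (162 - 71))² + 2159328 = (790/327 + 91)² + 2159328 = (30547/327)² + 2159328 = 933119209/106929 + 2159328 = 231827902921/106929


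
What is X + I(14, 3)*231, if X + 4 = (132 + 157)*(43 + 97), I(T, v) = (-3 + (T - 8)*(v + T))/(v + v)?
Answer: 88535/2 ≈ 44268.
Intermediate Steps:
I(T, v) = (-3 + (-8 + T)*(T + v))/(2*v) (I(T, v) = (-3 + (-8 + T)*(T + v))/((2*v)) = (-3 + (-8 + T)*(T + v))*(1/(2*v)) = (-3 + (-8 + T)*(T + v))/(2*v))
X = 40456 (X = -4 + (132 + 157)*(43 + 97) = -4 + 289*140 = -4 + 40460 = 40456)
X + I(14, 3)*231 = 40456 + ((1/2)*(-3 + 14**2 - 8*14 + 3*(-8 + 14))/3)*231 = 40456 + ((1/2)*(1/3)*(-3 + 196 - 112 + 3*6))*231 = 40456 + ((1/2)*(1/3)*(-3 + 196 - 112 + 18))*231 = 40456 + ((1/2)*(1/3)*99)*231 = 40456 + (33/2)*231 = 40456 + 7623/2 = 88535/2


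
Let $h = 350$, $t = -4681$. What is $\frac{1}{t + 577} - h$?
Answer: $- \frac{1436401}{4104} \approx -350.0$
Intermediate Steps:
$\frac{1}{t + 577} - h = \frac{1}{-4681 + 577} - 350 = \frac{1}{-4104} - 350 = - \frac{1}{4104} - 350 = - \frac{1436401}{4104}$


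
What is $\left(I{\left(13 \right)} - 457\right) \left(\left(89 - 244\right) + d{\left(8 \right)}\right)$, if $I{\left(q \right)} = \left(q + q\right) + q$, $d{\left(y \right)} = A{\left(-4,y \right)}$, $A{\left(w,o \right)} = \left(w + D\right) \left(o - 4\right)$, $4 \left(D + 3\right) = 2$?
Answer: $75658$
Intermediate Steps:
$D = - \frac{5}{2}$ ($D = -3 + \frac{1}{4} \cdot 2 = -3 + \frac{1}{2} = - \frac{5}{2} \approx -2.5$)
$A{\left(w,o \right)} = \left(-4 + o\right) \left(- \frac{5}{2} + w\right)$ ($A{\left(w,o \right)} = \left(w - \frac{5}{2}\right) \left(o - 4\right) = \left(- \frac{5}{2} + w\right) \left(-4 + o\right) = \left(-4 + o\right) \left(- \frac{5}{2} + w\right)$)
$d{\left(y \right)} = 26 - \frac{13 y}{2}$ ($d{\left(y \right)} = 10 - -16 - \frac{5 y}{2} + y \left(-4\right) = 10 + 16 - \frac{5 y}{2} - 4 y = 26 - \frac{13 y}{2}$)
$I{\left(q \right)} = 3 q$ ($I{\left(q \right)} = 2 q + q = 3 q$)
$\left(I{\left(13 \right)} - 457\right) \left(\left(89 - 244\right) + d{\left(8 \right)}\right) = \left(3 \cdot 13 - 457\right) \left(\left(89 - 244\right) + \left(26 - 52\right)\right) = \left(39 - 457\right) \left(\left(89 - 244\right) + \left(26 - 52\right)\right) = - 418 \left(-155 - 26\right) = \left(-418\right) \left(-181\right) = 75658$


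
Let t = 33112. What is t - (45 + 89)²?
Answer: 15156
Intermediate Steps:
t - (45 + 89)² = 33112 - (45 + 89)² = 33112 - 1*134² = 33112 - 1*17956 = 33112 - 17956 = 15156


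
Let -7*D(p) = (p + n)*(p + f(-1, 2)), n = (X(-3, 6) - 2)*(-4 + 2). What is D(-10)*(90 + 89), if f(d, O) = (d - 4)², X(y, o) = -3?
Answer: 0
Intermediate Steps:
f(d, O) = (-4 + d)²
n = 10 (n = (-3 - 2)*(-4 + 2) = -5*(-2) = 10)
D(p) = -(10 + p)*(25 + p)/7 (D(p) = -(p + 10)*(p + (-4 - 1)²)/7 = -(10 + p)*(p + (-5)²)/7 = -(10 + p)*(p + 25)/7 = -(10 + p)*(25 + p)/7)
D(-10)*(90 + 89) = (-250/7 - 5*(-10) - ⅐*(-10)²)*(90 + 89) = (-250/7 + 50 - ⅐*100)*179 = (-250/7 + 50 - 100/7)*179 = 0*179 = 0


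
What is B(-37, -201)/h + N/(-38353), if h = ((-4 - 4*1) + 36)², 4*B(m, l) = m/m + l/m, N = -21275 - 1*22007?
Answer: 51339031/45409952 ≈ 1.1306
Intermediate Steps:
N = -43282 (N = -21275 - 22007 = -43282)
B(m, l) = ¼ + l/(4*m) (B(m, l) = (m/m + l/m)/4 = (1 + l/m)/4 = ¼ + l/(4*m))
h = 784 (h = ((-4 - 4) + 36)² = (-8 + 36)² = 28² = 784)
B(-37, -201)/h + N/(-38353) = ((¼)*(-201 - 37)/(-37))/784 - 43282/(-38353) = ((¼)*(-1/37)*(-238))*(1/784) - 43282*(-1/38353) = (119/74)*(1/784) + 43282/38353 = 17/8288 + 43282/38353 = 51339031/45409952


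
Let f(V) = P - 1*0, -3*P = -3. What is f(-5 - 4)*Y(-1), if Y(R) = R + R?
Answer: -2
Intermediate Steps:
P = 1 (P = -⅓*(-3) = 1)
f(V) = 1 (f(V) = 1 - 1*0 = 1 + 0 = 1)
Y(R) = 2*R
f(-5 - 4)*Y(-1) = 1*(2*(-1)) = 1*(-2) = -2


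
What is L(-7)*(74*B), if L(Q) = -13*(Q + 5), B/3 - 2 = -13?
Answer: -63492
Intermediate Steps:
B = -33 (B = 6 + 3*(-13) = 6 - 39 = -33)
L(Q) = -65 - 13*Q (L(Q) = -13*(5 + Q) = -65 - 13*Q)
L(-7)*(74*B) = (-65 - 13*(-7))*(74*(-33)) = (-65 + 91)*(-2442) = 26*(-2442) = -63492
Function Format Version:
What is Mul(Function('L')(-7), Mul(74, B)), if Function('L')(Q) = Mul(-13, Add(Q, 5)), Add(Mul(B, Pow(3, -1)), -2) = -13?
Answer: -63492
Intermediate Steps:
B = -33 (B = Add(6, Mul(3, -13)) = Add(6, -39) = -33)
Function('L')(Q) = Add(-65, Mul(-13, Q)) (Function('L')(Q) = Mul(-13, Add(5, Q)) = Add(-65, Mul(-13, Q)))
Mul(Function('L')(-7), Mul(74, B)) = Mul(Add(-65, Mul(-13, -7)), Mul(74, -33)) = Mul(Add(-65, 91), -2442) = Mul(26, -2442) = -63492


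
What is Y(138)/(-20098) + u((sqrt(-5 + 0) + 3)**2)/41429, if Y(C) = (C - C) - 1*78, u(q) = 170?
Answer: 15041/1883801 ≈ 0.0079844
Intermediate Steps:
Y(C) = -78 (Y(C) = 0 - 78 = -78)
Y(138)/(-20098) + u((sqrt(-5 + 0) + 3)**2)/41429 = -78/(-20098) + 170/41429 = -78*(-1/20098) + 170*(1/41429) = 3/773 + 10/2437 = 15041/1883801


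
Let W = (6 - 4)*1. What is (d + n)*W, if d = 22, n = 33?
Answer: 110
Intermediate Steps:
W = 2 (W = 2*1 = 2)
(d + n)*W = (22 + 33)*2 = 55*2 = 110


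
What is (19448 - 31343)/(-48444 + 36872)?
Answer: 11895/11572 ≈ 1.0279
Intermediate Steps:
(19448 - 31343)/(-48444 + 36872) = -11895/(-11572) = -11895*(-1/11572) = 11895/11572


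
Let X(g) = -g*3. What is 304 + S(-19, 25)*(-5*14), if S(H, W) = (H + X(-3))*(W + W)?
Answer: 35304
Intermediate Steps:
X(g) = -3*g
S(H, W) = 2*W*(9 + H) (S(H, W) = (H - 3*(-3))*(W + W) = (H + 9)*(2*W) = (9 + H)*(2*W) = 2*W*(9 + H))
304 + S(-19, 25)*(-5*14) = 304 + (2*25*(9 - 19))*(-5*14) = 304 + (2*25*(-10))*(-70) = 304 - 500*(-70) = 304 + 35000 = 35304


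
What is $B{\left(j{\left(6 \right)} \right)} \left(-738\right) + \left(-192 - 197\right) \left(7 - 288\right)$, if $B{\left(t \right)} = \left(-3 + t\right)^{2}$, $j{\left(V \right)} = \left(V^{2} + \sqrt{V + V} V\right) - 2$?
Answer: $-918725 - 549072 \sqrt{3} \approx -1.8697 \cdot 10^{6}$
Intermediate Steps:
$j{\left(V \right)} = -2 + V^{2} + \sqrt{2} V^{\frac{3}{2}}$ ($j{\left(V \right)} = \left(V^{2} + \sqrt{2 V} V\right) - 2 = \left(V^{2} + \sqrt{2} \sqrt{V} V\right) - 2 = \left(V^{2} + \sqrt{2} V^{\frac{3}{2}}\right) - 2 = -2 + V^{2} + \sqrt{2} V^{\frac{3}{2}}$)
$B{\left(j{\left(6 \right)} \right)} \left(-738\right) + \left(-192 - 197\right) \left(7 - 288\right) = \left(-3 + \left(-2 + 6^{2} + \sqrt{2} \cdot 6^{\frac{3}{2}}\right)\right)^{2} \left(-738\right) + \left(-192 - 197\right) \left(7 - 288\right) = \left(-3 + \left(-2 + 36 + \sqrt{2} \cdot 6 \sqrt{6}\right)\right)^{2} \left(-738\right) - -109309 = \left(-3 + \left(-2 + 36 + 12 \sqrt{3}\right)\right)^{2} \left(-738\right) + 109309 = \left(-3 + \left(34 + 12 \sqrt{3}\right)\right)^{2} \left(-738\right) + 109309 = \left(31 + 12 \sqrt{3}\right)^{2} \left(-738\right) + 109309 = - 738 \left(31 + 12 \sqrt{3}\right)^{2} + 109309 = 109309 - 738 \left(31 + 12 \sqrt{3}\right)^{2}$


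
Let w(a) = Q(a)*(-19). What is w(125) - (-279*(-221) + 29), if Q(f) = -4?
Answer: -61612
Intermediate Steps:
w(a) = 76 (w(a) = -4*(-19) = 76)
w(125) - (-279*(-221) + 29) = 76 - (-279*(-221) + 29) = 76 - (61659 + 29) = 76 - 1*61688 = 76 - 61688 = -61612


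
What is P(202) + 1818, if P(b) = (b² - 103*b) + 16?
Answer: 21832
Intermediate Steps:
P(b) = 16 + b² - 103*b
P(202) + 1818 = (16 + 202² - 103*202) + 1818 = (16 + 40804 - 20806) + 1818 = 20014 + 1818 = 21832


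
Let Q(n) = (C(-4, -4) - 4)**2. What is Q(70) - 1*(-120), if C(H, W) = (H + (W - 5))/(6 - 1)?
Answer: 4089/25 ≈ 163.56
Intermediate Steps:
C(H, W) = -1 + H/5 + W/5 (C(H, W) = (H + (-5 + W))/5 = (-5 + H + W)*(1/5) = -1 + H/5 + W/5)
Q(n) = 1089/25 (Q(n) = ((-1 + (1/5)*(-4) + (1/5)*(-4)) - 4)**2 = ((-1 - 4/5 - 4/5) - 4)**2 = (-13/5 - 4)**2 = (-33/5)**2 = 1089/25)
Q(70) - 1*(-120) = 1089/25 - 1*(-120) = 1089/25 + 120 = 4089/25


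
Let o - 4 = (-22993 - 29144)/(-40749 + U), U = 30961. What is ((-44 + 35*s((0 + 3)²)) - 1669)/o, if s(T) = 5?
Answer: -15053944/91289 ≈ -164.90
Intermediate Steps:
o = 91289/9788 (o = 4 + (-22993 - 29144)/(-40749 + 30961) = 4 - 52137/(-9788) = 4 - 52137*(-1/9788) = 4 + 52137/9788 = 91289/9788 ≈ 9.3266)
((-44 + 35*s((0 + 3)²)) - 1669)/o = ((-44 + 35*5) - 1669)/(91289/9788) = ((-44 + 175) - 1669)*(9788/91289) = (131 - 1669)*(9788/91289) = -1538*9788/91289 = -15053944/91289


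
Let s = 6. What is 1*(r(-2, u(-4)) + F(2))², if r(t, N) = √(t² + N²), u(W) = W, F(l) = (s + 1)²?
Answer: 2421 + 196*√5 ≈ 2859.3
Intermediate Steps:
F(l) = 49 (F(l) = (6 + 1)² = 7² = 49)
r(t, N) = √(N² + t²)
1*(r(-2, u(-4)) + F(2))² = 1*(√((-4)² + (-2)²) + 49)² = 1*(√(16 + 4) + 49)² = 1*(√20 + 49)² = 1*(2*√5 + 49)² = 1*(49 + 2*√5)² = (49 + 2*√5)²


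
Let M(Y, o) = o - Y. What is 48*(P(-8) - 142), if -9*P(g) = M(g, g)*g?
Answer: -6816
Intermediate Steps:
P(g) = 0 (P(g) = -(g - g)*g/9 = -0*g = -⅑*0 = 0)
48*(P(-8) - 142) = 48*(0 - 142) = 48*(-142) = -6816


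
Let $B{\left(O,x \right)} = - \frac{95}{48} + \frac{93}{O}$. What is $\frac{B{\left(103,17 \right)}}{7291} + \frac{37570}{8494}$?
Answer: $\frac{677114736353}{153090351888} \approx 4.423$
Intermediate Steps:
$B{\left(O,x \right)} = - \frac{95}{48} + \frac{93}{O}$ ($B{\left(O,x \right)} = \left(-95\right) \frac{1}{48} + \frac{93}{O} = - \frac{95}{48} + \frac{93}{O}$)
$\frac{B{\left(103,17 \right)}}{7291} + \frac{37570}{8494} = \frac{- \frac{95}{48} + \frac{93}{103}}{7291} + \frac{37570}{8494} = \left(- \frac{95}{48} + 93 \cdot \frac{1}{103}\right) \frac{1}{7291} + 37570 \cdot \frac{1}{8494} = \left(- \frac{95}{48} + \frac{93}{103}\right) \frac{1}{7291} + \frac{18785}{4247} = \left(- \frac{5321}{4944}\right) \frac{1}{7291} + \frac{18785}{4247} = - \frac{5321}{36046704} + \frac{18785}{4247} = \frac{677114736353}{153090351888}$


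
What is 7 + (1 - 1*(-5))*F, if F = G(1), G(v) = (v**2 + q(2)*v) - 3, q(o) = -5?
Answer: -35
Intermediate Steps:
G(v) = -3 + v**2 - 5*v (G(v) = (v**2 - 5*v) - 3 = -3 + v**2 - 5*v)
F = -7 (F = -3 + 1**2 - 5*1 = -3 + 1 - 5 = -7)
7 + (1 - 1*(-5))*F = 7 + (1 - 1*(-5))*(-7) = 7 + (1 + 5)*(-7) = 7 + 6*(-7) = 7 - 42 = -35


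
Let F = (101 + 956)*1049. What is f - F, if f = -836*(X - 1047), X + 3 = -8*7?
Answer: -184177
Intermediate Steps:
X = -59 (X = -3 - 8*7 = -3 - 56 = -59)
F = 1108793 (F = 1057*1049 = 1108793)
f = 924616 (f = -836*(-59 - 1047) = -836*(-1106) = 924616)
f - F = 924616 - 1*1108793 = 924616 - 1108793 = -184177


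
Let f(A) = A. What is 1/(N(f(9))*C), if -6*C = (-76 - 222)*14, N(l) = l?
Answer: 1/6258 ≈ 0.00015980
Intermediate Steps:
C = 2086/3 (C = -(-76 - 222)*14/6 = -(-149)*14/3 = -1/6*(-4172) = 2086/3 ≈ 695.33)
1/(N(f(9))*C) = 1/(9*(2086/3)) = (1/9)*(3/2086) = 1/6258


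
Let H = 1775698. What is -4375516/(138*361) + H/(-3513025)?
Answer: -7729879409432/87505939725 ≈ -88.335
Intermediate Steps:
-4375516/(138*361) + H/(-3513025) = -4375516/(138*361) + 1775698/(-3513025) = -4375516/49818 + 1775698*(-1/3513025) = -4375516*1/49818 - 1775698/3513025 = -2187758/24909 - 1775698/3513025 = -7729879409432/87505939725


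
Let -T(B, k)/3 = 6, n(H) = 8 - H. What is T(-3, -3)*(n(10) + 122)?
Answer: -2160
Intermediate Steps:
T(B, k) = -18 (T(B, k) = -3*6 = -18)
T(-3, -3)*(n(10) + 122) = -18*((8 - 1*10) + 122) = -18*((8 - 10) + 122) = -18*(-2 + 122) = -18*120 = -2160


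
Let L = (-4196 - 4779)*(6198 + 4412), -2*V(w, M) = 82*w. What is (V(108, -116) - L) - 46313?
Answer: 95174009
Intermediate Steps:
V(w, M) = -41*w
L = -95224750 (L = -8975*10610 = -95224750)
(V(108, -116) - L) - 46313 = (-41*108 - 1*(-95224750)) - 46313 = (-4428 + 95224750) - 46313 = 95220322 - 46313 = 95174009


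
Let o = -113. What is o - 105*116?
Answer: -12293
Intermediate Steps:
o - 105*116 = -113 - 105*116 = -113 - 12180 = -12293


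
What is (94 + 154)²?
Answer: 61504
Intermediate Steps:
(94 + 154)² = 248² = 61504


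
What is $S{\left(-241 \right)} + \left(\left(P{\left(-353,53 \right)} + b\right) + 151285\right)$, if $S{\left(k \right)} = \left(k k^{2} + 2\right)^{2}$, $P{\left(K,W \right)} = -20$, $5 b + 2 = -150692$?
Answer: $\frac{979652691382436}{5} \approx 1.9593 \cdot 10^{14}$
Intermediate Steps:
$b = - \frac{150694}{5}$ ($b = - \frac{2}{5} + \frac{1}{5} \left(-150692\right) = - \frac{2}{5} - \frac{150692}{5} = - \frac{150694}{5} \approx -30139.0$)
$S{\left(k \right)} = \left(2 + k^{3}\right)^{2}$ ($S{\left(k \right)} = \left(k^{3} + 2\right)^{2} = \left(2 + k^{3}\right)^{2}$)
$S{\left(-241 \right)} + \left(\left(P{\left(-353,53 \right)} + b\right) + 151285\right) = \left(2 + \left(-241\right)^{3}\right)^{2} + \left(\left(-20 - \frac{150694}{5}\right) + 151285\right) = \left(2 - 13997521\right)^{2} + \left(- \frac{150794}{5} + 151285\right) = \left(-13997519\right)^{2} + \frac{605631}{5} = 195930538155361 + \frac{605631}{5} = \frac{979652691382436}{5}$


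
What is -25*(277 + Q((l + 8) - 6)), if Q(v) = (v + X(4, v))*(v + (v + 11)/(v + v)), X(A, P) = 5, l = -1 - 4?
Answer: -20125/3 ≈ -6708.3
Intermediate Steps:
l = -5
Q(v) = (5 + v)*(v + (11 + v)/(2*v)) (Q(v) = (v + 5)*(v + (v + 11)/(v + v)) = (5 + v)*(v + (11 + v)/((2*v))) = (5 + v)*(v + (11 + v)*(1/(2*v))) = (5 + v)*(v + (11 + v)/(2*v)))
-25*(277 + Q((l + 8) - 6)) = -25*(277 + (8 + ((-5 + 8) - 6)² + 11*((-5 + 8) - 6)/2 + 55/(2*((-5 + 8) - 6)))) = -25*(277 + (8 + (3 - 6)² + 11*(3 - 6)/2 + 55/(2*(3 - 6)))) = -25*(277 + (8 + (-3)² + (11/2)*(-3) + (55/2)/(-3))) = -25*(277 + (8 + 9 - 33/2 + (55/2)*(-⅓))) = -25*(277 + (8 + 9 - 33/2 - 55/6)) = -25*(277 - 26/3) = -25*805/3 = -20125/3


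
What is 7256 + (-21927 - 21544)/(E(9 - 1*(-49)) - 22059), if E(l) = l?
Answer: 159682727/22001 ≈ 7258.0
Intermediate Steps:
7256 + (-21927 - 21544)/(E(9 - 1*(-49)) - 22059) = 7256 + (-21927 - 21544)/((9 - 1*(-49)) - 22059) = 7256 - 43471/((9 + 49) - 22059) = 7256 - 43471/(58 - 22059) = 7256 - 43471/(-22001) = 7256 - 43471*(-1/22001) = 7256 + 43471/22001 = 159682727/22001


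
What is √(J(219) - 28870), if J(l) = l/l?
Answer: I*√28869 ≈ 169.91*I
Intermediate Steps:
J(l) = 1
√(J(219) - 28870) = √(1 - 28870) = √(-28869) = I*√28869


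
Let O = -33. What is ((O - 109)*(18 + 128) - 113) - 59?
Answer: -20904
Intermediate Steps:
((O - 109)*(18 + 128) - 113) - 59 = ((-33 - 109)*(18 + 128) - 113) - 59 = (-142*146 - 113) - 59 = (-20732 - 113) - 59 = -20845 - 59 = -20904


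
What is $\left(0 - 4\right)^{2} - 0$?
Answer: $16$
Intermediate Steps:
$\left(0 - 4\right)^{2} - 0 = \left(-4\right)^{2} + 0 = 16 + 0 = 16$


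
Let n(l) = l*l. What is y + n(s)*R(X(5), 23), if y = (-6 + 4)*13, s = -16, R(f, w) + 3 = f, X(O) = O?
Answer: 486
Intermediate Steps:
R(f, w) = -3 + f
n(l) = l**2
y = -26 (y = -2*13 = -26)
y + n(s)*R(X(5), 23) = -26 + (-16)**2*(-3 + 5) = -26 + 256*2 = -26 + 512 = 486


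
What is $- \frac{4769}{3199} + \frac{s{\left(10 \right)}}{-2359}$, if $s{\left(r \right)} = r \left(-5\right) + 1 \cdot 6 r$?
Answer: $- \frac{1611723}{1078063} \approx -1.495$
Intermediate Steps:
$s{\left(r \right)} = r$ ($s{\left(r \right)} = - 5 r + 6 r = r$)
$- \frac{4769}{3199} + \frac{s{\left(10 \right)}}{-2359} = - \frac{4769}{3199} + \frac{10}{-2359} = \left(-4769\right) \frac{1}{3199} + 10 \left(- \frac{1}{2359}\right) = - \frac{4769}{3199} - \frac{10}{2359} = - \frac{1611723}{1078063}$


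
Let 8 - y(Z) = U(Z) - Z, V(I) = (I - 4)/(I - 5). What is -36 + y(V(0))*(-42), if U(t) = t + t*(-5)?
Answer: -540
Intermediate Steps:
V(I) = (-4 + I)/(-5 + I)
U(t) = -4*t (U(t) = t - 5*t = -4*t)
y(Z) = 8 + 5*Z (y(Z) = 8 - (-4*Z - Z) = 8 - (-5)*Z = 8 + 5*Z)
-36 + y(V(0))*(-42) = -36 + (8 + 5*((-4 + 0)/(-5 + 0)))*(-42) = -36 + (8 + 5*(-4/(-5)))*(-42) = -36 + (8 + 5*(-⅕*(-4)))*(-42) = -36 + (8 + 5*(⅘))*(-42) = -36 + (8 + 4)*(-42) = -36 + 12*(-42) = -36 - 504 = -540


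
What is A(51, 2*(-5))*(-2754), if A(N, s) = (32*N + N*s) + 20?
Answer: -3145068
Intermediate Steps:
A(N, s) = 20 + 32*N + N*s
A(51, 2*(-5))*(-2754) = (20 + 32*51 + 51*(2*(-5)))*(-2754) = (20 + 1632 + 51*(-10))*(-2754) = (20 + 1632 - 510)*(-2754) = 1142*(-2754) = -3145068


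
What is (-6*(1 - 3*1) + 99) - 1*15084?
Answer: -14973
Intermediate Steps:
(-6*(1 - 3*1) + 99) - 1*15084 = (-6*(1 - 3) + 99) - 15084 = (-6*(-2) + 99) - 15084 = (12 + 99) - 15084 = 111 - 15084 = -14973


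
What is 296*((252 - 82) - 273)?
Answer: -30488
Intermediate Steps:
296*((252 - 82) - 273) = 296*(170 - 273) = 296*(-103) = -30488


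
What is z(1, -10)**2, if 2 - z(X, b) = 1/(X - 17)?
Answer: 1089/256 ≈ 4.2539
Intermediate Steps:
z(X, b) = 2 - 1/(-17 + X) (z(X, b) = 2 - 1/(X - 17) = 2 - 1/(-17 + X))
z(1, -10)**2 = ((-35 + 2*1)/(-17 + 1))**2 = ((-35 + 2)/(-16))**2 = (-1/16*(-33))**2 = (33/16)**2 = 1089/256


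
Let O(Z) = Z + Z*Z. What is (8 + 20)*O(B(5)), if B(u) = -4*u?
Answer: 10640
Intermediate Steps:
O(Z) = Z + Z**2
(8 + 20)*O(B(5)) = (8 + 20)*((-4*5)*(1 - 4*5)) = 28*(-20*(1 - 20)) = 28*(-20*(-19)) = 28*380 = 10640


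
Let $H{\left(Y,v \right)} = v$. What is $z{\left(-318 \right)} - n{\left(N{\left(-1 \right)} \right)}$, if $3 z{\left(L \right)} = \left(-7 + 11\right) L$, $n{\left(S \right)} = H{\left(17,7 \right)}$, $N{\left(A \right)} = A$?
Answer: $-431$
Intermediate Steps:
$n{\left(S \right)} = 7$
$z{\left(L \right)} = \frac{4 L}{3}$ ($z{\left(L \right)} = \frac{\left(-7 + 11\right) L}{3} = \frac{4 L}{3}$)
$z{\left(-318 \right)} - n{\left(N{\left(-1 \right)} \right)} = \frac{4}{3} \left(-318\right) - 7 = -424 - 7 = -431$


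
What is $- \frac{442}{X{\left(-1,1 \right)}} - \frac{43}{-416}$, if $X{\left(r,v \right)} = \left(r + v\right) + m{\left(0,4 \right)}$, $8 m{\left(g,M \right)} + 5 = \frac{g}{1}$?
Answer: $\frac{1471191}{2080} \approx 707.3$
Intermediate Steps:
$m{\left(g,M \right)} = - \frac{5}{8} + \frac{g}{8}$ ($m{\left(g,M \right)} = - \frac{5}{8} + \frac{g 1^{-1}}{8} = - \frac{5}{8} + \frac{g 1}{8} = - \frac{5}{8} + \frac{g}{8}$)
$X{\left(r,v \right)} = - \frac{5}{8} + r + v$ ($X{\left(r,v \right)} = \left(r + v\right) + \left(- \frac{5}{8} + \frac{1}{8} \cdot 0\right) = \left(r + v\right) + \left(- \frac{5}{8} + 0\right) = \left(r + v\right) - \frac{5}{8} = - \frac{5}{8} + r + v$)
$- \frac{442}{X{\left(-1,1 \right)}} - \frac{43}{-416} = - \frac{442}{- \frac{5}{8} - 1 + 1} - \frac{43}{-416} = - \frac{442}{- \frac{5}{8}} - - \frac{43}{416} = \left(-442\right) \left(- \frac{8}{5}\right) + \frac{43}{416} = \frac{3536}{5} + \frac{43}{416} = \frac{1471191}{2080}$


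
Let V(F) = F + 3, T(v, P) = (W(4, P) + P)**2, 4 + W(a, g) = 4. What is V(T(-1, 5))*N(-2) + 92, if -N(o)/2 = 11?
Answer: -524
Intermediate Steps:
W(a, g) = 0 (W(a, g) = -4 + 4 = 0)
N(o) = -22 (N(o) = -2*11 = -22)
T(v, P) = P**2 (T(v, P) = (0 + P)**2 = P**2)
V(F) = 3 + F
V(T(-1, 5))*N(-2) + 92 = (3 + 5**2)*(-22) + 92 = (3 + 25)*(-22) + 92 = 28*(-22) + 92 = -616 + 92 = -524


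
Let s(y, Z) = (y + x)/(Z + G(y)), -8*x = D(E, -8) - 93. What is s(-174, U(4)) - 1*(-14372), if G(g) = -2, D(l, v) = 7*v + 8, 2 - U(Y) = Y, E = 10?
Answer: 461155/32 ≈ 14411.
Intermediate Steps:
U(Y) = 2 - Y
D(l, v) = 8 + 7*v
x = 141/8 (x = -((8 + 7*(-8)) - 93)/8 = -((8 - 56) - 93)/8 = -(-48 - 93)/8 = -⅛*(-141) = 141/8 ≈ 17.625)
s(y, Z) = (141/8 + y)/(-2 + Z) (s(y, Z) = (y + 141/8)/(Z - 2) = (141/8 + y)/(-2 + Z))
s(-174, U(4)) - 1*(-14372) = (141/8 - 174)/(-2 + (2 - 1*4)) - 1*(-14372) = -1251/8/(-2 + (2 - 4)) + 14372 = -1251/8/(-2 - 2) + 14372 = -1251/8/(-4) + 14372 = -¼*(-1251/8) + 14372 = 1251/32 + 14372 = 461155/32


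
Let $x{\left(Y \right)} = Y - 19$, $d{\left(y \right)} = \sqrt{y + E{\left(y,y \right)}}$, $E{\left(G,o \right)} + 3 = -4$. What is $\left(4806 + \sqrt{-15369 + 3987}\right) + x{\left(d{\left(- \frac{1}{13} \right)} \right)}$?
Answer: $4787 + i \sqrt{11382} + \frac{2 i \sqrt{299}}{13} \approx 4787.0 + 109.35 i$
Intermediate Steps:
$E{\left(G,o \right)} = -7$ ($E{\left(G,o \right)} = -3 - 4 = -7$)
$d{\left(y \right)} = \sqrt{-7 + y}$ ($d{\left(y \right)} = \sqrt{y - 7} = \sqrt{-7 + y}$)
$x{\left(Y \right)} = -19 + Y$ ($x{\left(Y \right)} = Y - 19 = -19 + Y$)
$\left(4806 + \sqrt{-15369 + 3987}\right) + x{\left(d{\left(- \frac{1}{13} \right)} \right)} = \left(4806 + \sqrt{-15369 + 3987}\right) - \left(19 - \sqrt{-7 - \frac{1}{13}}\right) = \left(4806 + \sqrt{-11382}\right) - \left(19 - \sqrt{-7 - \frac{1}{13}}\right) = \left(4806 + i \sqrt{11382}\right) - \left(19 - \sqrt{-7 - \frac{1}{13}}\right) = \left(4806 + i \sqrt{11382}\right) - \left(19 - \sqrt{- \frac{92}{13}}\right) = \left(4806 + i \sqrt{11382}\right) - \left(19 - \frac{2 i \sqrt{299}}{13}\right) = 4787 + i \sqrt{11382} + \frac{2 i \sqrt{299}}{13}$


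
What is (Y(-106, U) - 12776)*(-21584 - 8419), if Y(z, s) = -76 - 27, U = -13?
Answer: 386408637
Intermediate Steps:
Y(z, s) = -103
(Y(-106, U) - 12776)*(-21584 - 8419) = (-103 - 12776)*(-21584 - 8419) = -12879*(-30003) = 386408637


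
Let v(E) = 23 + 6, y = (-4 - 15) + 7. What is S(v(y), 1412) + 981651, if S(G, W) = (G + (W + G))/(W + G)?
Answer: 1414560561/1441 ≈ 9.8165e+5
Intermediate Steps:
y = -12 (y = -19 + 7 = -12)
v(E) = 29
S(G, W) = (W + 2*G)/(G + W) (S(G, W) = (G + (G + W))/(G + W) = (W + 2*G)/(G + W))
S(v(y), 1412) + 981651 = (1412 + 2*29)/(29 + 1412) + 981651 = (1412 + 58)/1441 + 981651 = (1/1441)*1470 + 981651 = 1470/1441 + 981651 = 1414560561/1441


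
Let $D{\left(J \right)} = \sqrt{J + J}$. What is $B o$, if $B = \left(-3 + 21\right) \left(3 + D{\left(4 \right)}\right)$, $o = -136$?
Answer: $-7344 - 4896 \sqrt{2} \approx -14268.0$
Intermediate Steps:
$D{\left(J \right)} = \sqrt{2} \sqrt{J}$ ($D{\left(J \right)} = \sqrt{2 J} = \sqrt{2} \sqrt{J}$)
$B = 54 + 36 \sqrt{2}$ ($B = \left(-3 + 21\right) \left(3 + \sqrt{2} \sqrt{4}\right) = 18 \left(3 + \sqrt{2} \cdot 2\right) = 18 \left(3 + 2 \sqrt{2}\right) = 54 + 36 \sqrt{2} \approx 104.91$)
$B o = \left(54 + 36 \sqrt{2}\right) \left(-136\right) = -7344 - 4896 \sqrt{2}$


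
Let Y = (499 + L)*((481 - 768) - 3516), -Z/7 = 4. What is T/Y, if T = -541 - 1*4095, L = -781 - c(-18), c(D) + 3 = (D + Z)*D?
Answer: -4636/4209921 ≈ -0.0011012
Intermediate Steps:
Z = -28 (Z = -7*4 = -28)
c(D) = -3 + D*(-28 + D) (c(D) = -3 + (D - 28)*D = -3 + (-28 + D)*D = -3 + D*(-28 + D))
L = -1606 (L = -781 - (-3 + (-18)² - 28*(-18)) = -781 - (-3 + 324 + 504) = -781 - 1*825 = -781 - 825 = -1606)
T = -4636 (T = -541 - 4095 = -4636)
Y = 4209921 (Y = (499 - 1606)*((481 - 768) - 3516) = -1107*(-287 - 3516) = -1107*(-3803) = 4209921)
T/Y = -4636/4209921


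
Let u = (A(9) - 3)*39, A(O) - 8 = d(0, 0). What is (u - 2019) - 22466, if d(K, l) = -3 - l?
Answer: -24407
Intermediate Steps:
A(O) = 5 (A(O) = 8 + (-3 - 1*0) = 8 + (-3 + 0) = 8 - 3 = 5)
u = 78 (u = (5 - 3)*39 = 2*39 = 78)
(u - 2019) - 22466 = (78 - 2019) - 22466 = -1941 - 22466 = -24407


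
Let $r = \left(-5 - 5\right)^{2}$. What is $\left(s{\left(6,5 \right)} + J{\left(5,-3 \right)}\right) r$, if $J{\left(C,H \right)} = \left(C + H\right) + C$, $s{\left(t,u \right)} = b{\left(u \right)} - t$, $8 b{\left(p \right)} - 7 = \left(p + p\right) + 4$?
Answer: $\frac{725}{2} \approx 362.5$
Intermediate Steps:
$b{\left(p \right)} = \frac{11}{8} + \frac{p}{4}$ ($b{\left(p \right)} = \frac{7}{8} + \frac{\left(p + p\right) + 4}{8} = \frac{7}{8} + \frac{2 p + 4}{8} = \frac{7}{8} + \frac{4 + 2 p}{8} = \frac{7}{8} + \left(\frac{1}{2} + \frac{p}{4}\right) = \frac{11}{8} + \frac{p}{4}$)
$r = 100$ ($r = \left(-10\right)^{2} = 100$)
$s{\left(t,u \right)} = \frac{11}{8} - t + \frac{u}{4}$ ($s{\left(t,u \right)} = \left(\frac{11}{8} + \frac{u}{4}\right) - t = \frac{11}{8} - t + \frac{u}{4}$)
$J{\left(C,H \right)} = H + 2 C$
$\left(s{\left(6,5 \right)} + J{\left(5,-3 \right)}\right) r = \left(\left(\frac{11}{8} - 6 + \frac{1}{4} \cdot 5\right) + \left(-3 + 2 \cdot 5\right)\right) 100 = \left(\left(\frac{11}{8} - 6 + \frac{5}{4}\right) + \left(-3 + 10\right)\right) 100 = \left(- \frac{27}{8} + 7\right) 100 = \frac{29}{8} \cdot 100 = \frac{725}{2}$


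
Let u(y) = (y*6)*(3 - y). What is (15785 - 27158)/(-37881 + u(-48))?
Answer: 3791/17523 ≈ 0.21634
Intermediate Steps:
u(y) = 6*y*(3 - y) (u(y) = (6*y)*(3 - y) = 6*y*(3 - y))
(15785 - 27158)/(-37881 + u(-48)) = (15785 - 27158)/(-37881 + 6*(-48)*(3 - 1*(-48))) = -11373/(-37881 + 6*(-48)*(3 + 48)) = -11373/(-37881 + 6*(-48)*51) = -11373/(-37881 - 14688) = -11373/(-52569) = -11373*(-1/52569) = 3791/17523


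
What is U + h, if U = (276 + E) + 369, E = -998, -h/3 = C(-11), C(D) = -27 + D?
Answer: -239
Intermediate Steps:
h = 114 (h = -3*(-27 - 11) = -3*(-38) = 114)
U = -353 (U = (276 - 998) + 369 = -722 + 369 = -353)
U + h = -353 + 114 = -239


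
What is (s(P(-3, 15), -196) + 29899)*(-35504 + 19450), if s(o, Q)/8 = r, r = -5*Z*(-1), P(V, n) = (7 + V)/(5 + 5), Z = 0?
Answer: -479998546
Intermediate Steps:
P(V, n) = 7/10 + V/10 (P(V, n) = (7 + V)/10 = (7 + V)*(⅒) = 7/10 + V/10)
r = 0 (r = -5*0*(-1) = 0*(-1) = 0)
s(o, Q) = 0 (s(o, Q) = 8*0 = 0)
(s(P(-3, 15), -196) + 29899)*(-35504 + 19450) = (0 + 29899)*(-35504 + 19450) = 29899*(-16054) = -479998546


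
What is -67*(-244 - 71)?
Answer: 21105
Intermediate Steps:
-67*(-244 - 71) = -67*(-315) = 21105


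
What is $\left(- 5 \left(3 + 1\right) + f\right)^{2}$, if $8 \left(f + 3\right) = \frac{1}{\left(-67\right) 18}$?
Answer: $\frac{49241829025}{93083904} \approx 529.0$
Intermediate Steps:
$f = - \frac{28945}{9648}$ ($f = -3 + \frac{\frac{1}{-67} \cdot \frac{1}{18}}{8} = -3 + \frac{\left(- \frac{1}{67}\right) \frac{1}{18}}{8} = -3 + \frac{1}{8} \left(- \frac{1}{1206}\right) = -3 - \frac{1}{9648} = - \frac{28945}{9648} \approx -3.0001$)
$\left(- 5 \left(3 + 1\right) + f\right)^{2} = \left(- 5 \left(3 + 1\right) - \frac{28945}{9648}\right)^{2} = \left(\left(-5\right) 4 - \frac{28945}{9648}\right)^{2} = \left(-20 - \frac{28945}{9648}\right)^{2} = \left(- \frac{221905}{9648}\right)^{2} = \frac{49241829025}{93083904}$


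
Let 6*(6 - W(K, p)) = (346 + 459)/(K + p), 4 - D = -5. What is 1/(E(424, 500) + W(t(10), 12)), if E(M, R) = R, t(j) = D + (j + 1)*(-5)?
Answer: 204/104029 ≈ 0.0019610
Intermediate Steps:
D = 9 (D = 4 - 1*(-5) = 4 + 5 = 9)
t(j) = 4 - 5*j (t(j) = 9 + (j + 1)*(-5) = 9 + (1 + j)*(-5) = 9 + (-5 - 5*j) = 4 - 5*j)
W(K, p) = 6 - 805/(6*(K + p)) (W(K, p) = 6 - (346 + 459)/(6*(K + p)) = 6 - 805/(6*(K + p)))
1/(E(424, 500) + W(t(10), 12)) = 1/(500 + (-805/6 + 6*(4 - 5*10) + 6*12)/((4 - 5*10) + 12)) = 1/(500 + (-805/6 + 6*(4 - 50) + 72)/((4 - 50) + 12)) = 1/(500 + (-805/6 + 6*(-46) + 72)/(-46 + 12)) = 1/(500 + (-805/6 - 276 + 72)/(-34)) = 1/(500 - 1/34*(-2029/6)) = 1/(500 + 2029/204) = 1/(104029/204) = 204/104029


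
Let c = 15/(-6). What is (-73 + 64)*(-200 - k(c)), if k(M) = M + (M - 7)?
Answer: 1692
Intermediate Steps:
c = -5/2 (c = 15*(-1/6) = -5/2 ≈ -2.5000)
k(M) = -7 + 2*M (k(M) = M + (-7 + M) = -7 + 2*M)
(-73 + 64)*(-200 - k(c)) = (-73 + 64)*(-200 - (-7 + 2*(-5/2))) = -9*(-200 - (-7 - 5)) = -9*(-200 - 1*(-12)) = -9*(-200 + 12) = -9*(-188) = 1692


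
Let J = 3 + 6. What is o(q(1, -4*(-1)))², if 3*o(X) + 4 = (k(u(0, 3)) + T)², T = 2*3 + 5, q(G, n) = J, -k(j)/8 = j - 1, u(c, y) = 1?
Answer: 1521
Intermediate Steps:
J = 9
k(j) = 8 - 8*j (k(j) = -8*(j - 1) = -8*(-1 + j) = 8 - 8*j)
q(G, n) = 9
T = 11 (T = 6 + 5 = 11)
o(X) = 39 (o(X) = -4/3 + ((8 - 8*1) + 11)²/3 = -4/3 + ((8 - 8) + 11)²/3 = -4/3 + (0 + 11)²/3 = -4/3 + (⅓)*11² = -4/3 + (⅓)*121 = -4/3 + 121/3 = 39)
o(q(1, -4*(-1)))² = 39² = 1521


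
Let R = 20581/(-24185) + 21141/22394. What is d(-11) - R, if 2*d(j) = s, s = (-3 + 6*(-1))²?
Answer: 10942175437/270799445 ≈ 40.407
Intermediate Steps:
R = 50404171/541598890 (R = 20581*(-1/24185) + 21141*(1/22394) = -20581/24185 + 21141/22394 = 50404171/541598890 ≈ 0.093066)
s = 81 (s = (-3 - 6)² = (-9)² = 81)
d(j) = 81/2 (d(j) = (½)*81 = 81/2)
d(-11) - R = 81/2 - 1*50404171/541598890 = 81/2 - 50404171/541598890 = 10942175437/270799445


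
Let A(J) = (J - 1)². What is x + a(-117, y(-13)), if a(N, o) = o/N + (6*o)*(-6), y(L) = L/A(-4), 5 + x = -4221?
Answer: -946637/225 ≈ -4207.3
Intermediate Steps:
x = -4226 (x = -5 - 4221 = -4226)
A(J) = (-1 + J)²
y(L) = L/25 (y(L) = L/((-1 - 4)²) = L/((-5)²) = L/25)
a(N, o) = -36*o + o/N (a(N, o) = o/N - 36*o = -36*o + o/N)
x + a(-117, y(-13)) = -4226 + (-36*(-13)/25 + ((1/25)*(-13))/(-117)) = -4226 + (-36*(-13/25) - 13/25*(-1/117)) = -4226 + (468/25 + 1/225) = -4226 + 4213/225 = -946637/225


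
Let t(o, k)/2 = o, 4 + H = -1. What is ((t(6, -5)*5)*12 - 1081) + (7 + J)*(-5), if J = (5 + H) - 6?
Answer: -366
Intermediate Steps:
H = -5 (H = -4 - 1 = -5)
t(o, k) = 2*o
J = -6 (J = (5 - 5) - 6 = 0 - 6 = -6)
((t(6, -5)*5)*12 - 1081) + (7 + J)*(-5) = (((2*6)*5)*12 - 1081) + (7 - 6)*(-5) = ((12*5)*12 - 1081) + 1*(-5) = (60*12 - 1081) - 5 = (720 - 1081) - 5 = -361 - 5 = -366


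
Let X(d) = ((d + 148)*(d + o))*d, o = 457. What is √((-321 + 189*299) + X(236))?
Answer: √62858622 ≈ 7928.3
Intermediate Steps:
X(d) = d*(148 + d)*(457 + d) (X(d) = ((d + 148)*(d + 457))*d = ((148 + d)*(457 + d))*d = d*(148 + d)*(457 + d))
√((-321 + 189*299) + X(236)) = √((-321 + 189*299) + 236*(67636 + 236² + 605*236)) = √((-321 + 56511) + 236*(67636 + 55696 + 142780)) = √(56190 + 236*266112) = √(56190 + 62802432) = √62858622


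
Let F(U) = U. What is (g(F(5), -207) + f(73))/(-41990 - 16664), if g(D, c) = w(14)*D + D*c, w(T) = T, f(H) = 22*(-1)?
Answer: 987/58654 ≈ 0.016827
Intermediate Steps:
f(H) = -22
g(D, c) = 14*D + D*c
(g(F(5), -207) + f(73))/(-41990 - 16664) = (5*(14 - 207) - 22)/(-41990 - 16664) = (5*(-193) - 22)/(-58654) = (-965 - 22)*(-1/58654) = -987*(-1/58654) = 987/58654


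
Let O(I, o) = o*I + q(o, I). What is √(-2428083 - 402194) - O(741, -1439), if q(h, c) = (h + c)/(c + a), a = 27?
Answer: 409459165/384 + I*√2830277 ≈ 1.0663e+6 + 1682.3*I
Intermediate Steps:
q(h, c) = (c + h)/(27 + c) (q(h, c) = (h + c)/(c + 27) = (c + h)/(27 + c))
O(I, o) = I*o + (I + o)/(27 + I) (O(I, o) = o*I + (I + o)/(27 + I) = I*o + (I + o)/(27 + I))
√(-2428083 - 402194) - O(741, -1439) = √(-2428083 - 402194) - (741 - 1439 + 741*(-1439)*(27 + 741))/(27 + 741) = √(-2830277) - (741 - 1439 + 741*(-1439)*768)/768 = I*√2830277 - (741 - 1439 - 818917632)/768 = I*√2830277 - (-818918330)/768 = I*√2830277 - 1*(-409459165/384) = I*√2830277 + 409459165/384 = 409459165/384 + I*√2830277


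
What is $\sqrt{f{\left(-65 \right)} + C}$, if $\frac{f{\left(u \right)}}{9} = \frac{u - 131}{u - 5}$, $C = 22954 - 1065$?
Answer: $\frac{\sqrt{547855}}{5} \approx 148.03$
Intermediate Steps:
$C = 21889$ ($C = 22954 - 1065 = 21889$)
$f{\left(u \right)} = \frac{9 \left(-131 + u\right)}{-5 + u}$ ($f{\left(u \right)} = 9 \frac{u - 131}{u - 5} = 9 \frac{-131 + u}{-5 + u} = \frac{9 \left(-131 + u\right)}{-5 + u}$)
$\sqrt{f{\left(-65 \right)} + C} = \sqrt{\frac{9 \left(-131 - 65\right)}{-5 - 65} + 21889} = \sqrt{9 \frac{1}{-70} \left(-196\right) + 21889} = \sqrt{9 \left(- \frac{1}{70}\right) \left(-196\right) + 21889} = \sqrt{\frac{126}{5} + 21889} = \sqrt{\frac{109571}{5}} = \frac{\sqrt{547855}}{5}$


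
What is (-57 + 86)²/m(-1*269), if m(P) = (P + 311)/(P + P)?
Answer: -226229/21 ≈ -10773.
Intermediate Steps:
m(P) = (311 + P)/(2*P) (m(P) = (311 + P)/((2*P)) = (311 + P)*(1/(2*P)) = (311 + P)/(2*P))
(-57 + 86)²/m(-1*269) = (-57 + 86)²/(((311 - 1*269)/(2*((-1*269))))) = 29²/(((½)*(311 - 269)/(-269))) = 841/(((½)*(-1/269)*42)) = 841/(-21/269) = 841*(-269/21) = -226229/21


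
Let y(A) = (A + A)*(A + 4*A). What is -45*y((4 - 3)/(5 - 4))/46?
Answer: -225/23 ≈ -9.7826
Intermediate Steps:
y(A) = 10*A² (y(A) = (2*A)*(5*A) = 10*A²)
-45*y((4 - 3)/(5 - 4))/46 = -450*((4 - 3)/(5 - 4))²/46 = -450*(1/1)²*(1/46) = -450*(1*1)²*(1/46) = -450*1²*(1/46) = -450*(1/46) = -45*10*(1/46) = -450*1/46 = -225/23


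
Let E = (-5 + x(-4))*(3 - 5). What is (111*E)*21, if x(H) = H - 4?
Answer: 60606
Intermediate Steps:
x(H) = -4 + H
E = 26 (E = (-5 + (-4 - 4))*(3 - 5) = (-5 - 8)*(-2) = -13*(-2) = 26)
(111*E)*21 = (111*26)*21 = 2886*21 = 60606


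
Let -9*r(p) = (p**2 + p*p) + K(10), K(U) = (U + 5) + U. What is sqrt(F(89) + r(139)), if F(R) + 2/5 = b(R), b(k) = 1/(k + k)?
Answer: I*sqrt(30630942210)/2670 ≈ 65.549*I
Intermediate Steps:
b(k) = 1/(2*k)
K(U) = 5 + 2*U (K(U) = (5 + U) + U = 5 + 2*U)
F(R) = -2/5 + 1/(2*R)
r(p) = -25/9 - 2*p**2/9 (r(p) = -((p**2 + p*p) + (5 + 2*10))/9 = -((p**2 + p**2) + (5 + 20))/9 = -(2*p**2 + 25)/9 = -(25 + 2*p**2)/9 = -25/9 - 2*p**2/9)
sqrt(F(89) + r(139)) = sqrt((1/10)*(5 - 4*89)/89 + (-25/9 - 2/9*139**2)) = sqrt((1/10)*(1/89)*(5 - 356) + (-25/9 - 2/9*19321)) = sqrt((1/10)*(1/89)*(-351) + (-25/9 - 38642/9)) = sqrt(-351/890 - 12889/3) = sqrt(-11472263/2670) = I*sqrt(30630942210)/2670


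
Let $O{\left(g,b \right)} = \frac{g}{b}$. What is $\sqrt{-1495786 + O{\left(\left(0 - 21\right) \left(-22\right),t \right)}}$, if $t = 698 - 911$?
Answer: $\frac{8 i \sqrt{117816690}}{71} \approx 1223.0 i$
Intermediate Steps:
$t = -213$
$\sqrt{-1495786 + O{\left(\left(0 - 21\right) \left(-22\right),t \right)}} = \sqrt{-1495786 + \frac{\left(0 - 21\right) \left(-22\right)}{-213}} = \sqrt{-1495786 + \left(-21\right) \left(-22\right) \left(- \frac{1}{213}\right)} = \sqrt{-1495786 + 462 \left(- \frac{1}{213}\right)} = \sqrt{-1495786 - \frac{154}{71}} = \sqrt{- \frac{106200960}{71}} = \frac{8 i \sqrt{117816690}}{71}$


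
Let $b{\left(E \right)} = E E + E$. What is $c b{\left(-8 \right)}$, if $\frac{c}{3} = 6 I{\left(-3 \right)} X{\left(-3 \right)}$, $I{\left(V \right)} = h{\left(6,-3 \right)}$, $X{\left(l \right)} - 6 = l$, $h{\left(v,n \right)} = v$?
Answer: $18144$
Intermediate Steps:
$X{\left(l \right)} = 6 + l$
$I{\left(V \right)} = 6$
$b{\left(E \right)} = E + E^{2}$ ($b{\left(E \right)} = E^{2} + E = E + E^{2}$)
$c = 324$ ($c = 3 \cdot 6 \cdot 6 \left(6 - 3\right) = 3 \cdot 36 \cdot 3 = 3 \cdot 108 = 324$)
$c b{\left(-8 \right)} = 324 \left(- 8 \left(1 - 8\right)\right) = 324 \left(\left(-8\right) \left(-7\right)\right) = 324 \cdot 56 = 18144$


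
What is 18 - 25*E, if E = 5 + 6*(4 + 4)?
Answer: -1307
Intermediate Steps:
E = 53 (E = 5 + 6*8 = 5 + 48 = 53)
18 - 25*E = 18 - 25*53 = 18 - 1325 = -1307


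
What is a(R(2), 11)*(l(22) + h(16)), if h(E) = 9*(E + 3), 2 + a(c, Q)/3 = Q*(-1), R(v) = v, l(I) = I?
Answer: -7527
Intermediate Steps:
a(c, Q) = -6 - 3*Q (a(c, Q) = -6 + 3*(Q*(-1)) = -6 + 3*(-Q) = -6 - 3*Q)
h(E) = 27 + 9*E (h(E) = 9*(3 + E) = 27 + 9*E)
a(R(2), 11)*(l(22) + h(16)) = (-6 - 3*11)*(22 + (27 + 9*16)) = (-6 - 33)*(22 + (27 + 144)) = -39*(22 + 171) = -39*193 = -7527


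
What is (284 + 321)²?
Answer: 366025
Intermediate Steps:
(284 + 321)² = 605² = 366025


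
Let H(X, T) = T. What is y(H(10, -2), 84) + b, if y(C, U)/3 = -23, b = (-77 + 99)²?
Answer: 415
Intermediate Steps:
b = 484 (b = 22² = 484)
y(C, U) = -69 (y(C, U) = 3*(-23) = -69)
y(H(10, -2), 84) + b = -69 + 484 = 415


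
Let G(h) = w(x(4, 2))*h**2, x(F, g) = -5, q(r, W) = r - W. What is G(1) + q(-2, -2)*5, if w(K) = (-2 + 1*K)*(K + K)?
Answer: 70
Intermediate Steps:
w(K) = 2*K*(-2 + K) (w(K) = (-2 + K)*(2*K) = 2*K*(-2 + K))
G(h) = 70*h**2 (G(h) = (2*(-5)*(-2 - 5))*h**2 = (2*(-5)*(-7))*h**2 = 70*h**2)
G(1) + q(-2, -2)*5 = 70*1**2 + (-2 - 1*(-2))*5 = 70*1 + (-2 + 2)*5 = 70 + 0*5 = 70 + 0 = 70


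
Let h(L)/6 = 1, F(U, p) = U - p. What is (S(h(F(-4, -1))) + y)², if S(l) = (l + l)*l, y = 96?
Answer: 28224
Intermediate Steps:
h(L) = 6 (h(L) = 6*1 = 6)
S(l) = 2*l² (S(l) = (2*l)*l = 2*l²)
(S(h(F(-4, -1))) + y)² = (2*6² + 96)² = (2*36 + 96)² = (72 + 96)² = 168² = 28224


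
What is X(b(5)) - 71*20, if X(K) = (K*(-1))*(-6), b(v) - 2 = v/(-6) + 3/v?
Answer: -7047/5 ≈ -1409.4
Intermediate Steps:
b(v) = 2 + 3/v - v/6 (b(v) = 2 + (v/(-6) + 3/v) = 2 + (v*(-1/6) + 3/v) = 2 + (-v/6 + 3/v) = 2 + (3/v - v/6) = 2 + 3/v - v/6)
X(K) = 6*K (X(K) = -K*(-6) = 6*K)
X(b(5)) - 71*20 = 6*(2 + 3/5 - 1/6*5) - 71*20 = 6*(2 + 3*(1/5) - 5/6) - 1*1420 = 6*(2 + 3/5 - 5/6) - 1420 = 6*(53/30) - 1420 = 53/5 - 1420 = -7047/5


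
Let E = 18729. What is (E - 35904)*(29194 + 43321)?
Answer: -1245445125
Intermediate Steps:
(E - 35904)*(29194 + 43321) = (18729 - 35904)*(29194 + 43321) = -17175*72515 = -1245445125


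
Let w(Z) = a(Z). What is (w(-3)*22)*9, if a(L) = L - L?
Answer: 0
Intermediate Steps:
a(L) = 0
w(Z) = 0
(w(-3)*22)*9 = (0*22)*9 = 0*9 = 0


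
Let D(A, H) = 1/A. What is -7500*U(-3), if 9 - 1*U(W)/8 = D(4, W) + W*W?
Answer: 15000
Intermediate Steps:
U(W) = 70 - 8*W² (U(W) = 72 - 8*(1/4 + W*W) = 72 - 8*(¼ + W²) = 72 + (-2 - 8*W²) = 70 - 8*W²)
-7500*U(-3) = -7500*(70 - 8*(-3)²) = -7500*(70 - 8*9) = -7500*(70 - 72) = -7500*(-2) = 15000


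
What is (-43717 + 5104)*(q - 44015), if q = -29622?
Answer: 2843345481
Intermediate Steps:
(-43717 + 5104)*(q - 44015) = (-43717 + 5104)*(-29622 - 44015) = -38613*(-73637) = 2843345481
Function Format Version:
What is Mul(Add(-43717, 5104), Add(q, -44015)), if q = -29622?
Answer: 2843345481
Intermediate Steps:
Mul(Add(-43717, 5104), Add(q, -44015)) = Mul(Add(-43717, 5104), Add(-29622, -44015)) = Mul(-38613, -73637) = 2843345481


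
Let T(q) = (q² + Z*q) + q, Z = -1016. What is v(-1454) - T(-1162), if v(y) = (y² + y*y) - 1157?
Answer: 1697401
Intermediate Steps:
v(y) = -1157 + 2*y² (v(y) = (y² + y²) - 1157 = 2*y² - 1157 = -1157 + 2*y²)
T(q) = q² - 1015*q (T(q) = (q² - 1016*q) + q = q² - 1015*q)
v(-1454) - T(-1162) = (-1157 + 2*(-1454)²) - (-1162)*(-1015 - 1162) = (-1157 + 2*2114116) - (-1162)*(-2177) = (-1157 + 4228232) - 1*2529674 = 4227075 - 2529674 = 1697401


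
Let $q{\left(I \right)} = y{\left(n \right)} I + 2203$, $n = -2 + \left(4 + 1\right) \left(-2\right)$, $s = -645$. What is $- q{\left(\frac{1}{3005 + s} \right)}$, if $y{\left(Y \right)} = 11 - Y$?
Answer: $- \frac{5199103}{2360} \approx -2203.0$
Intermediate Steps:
$n = -12$ ($n = -2 + 5 \left(-2\right) = -2 - 10 = -12$)
$q{\left(I \right)} = 2203 + 23 I$ ($q{\left(I \right)} = \left(11 - -12\right) I + 2203 = \left(11 + 12\right) I + 2203 = 23 I + 2203 = 2203 + 23 I$)
$- q{\left(\frac{1}{3005 + s} \right)} = - (2203 + \frac{23}{3005 - 645}) = - (2203 + \frac{23}{2360}) = \left(-1\right) \frac{5199103}{2360} = - \frac{5199103}{2360}$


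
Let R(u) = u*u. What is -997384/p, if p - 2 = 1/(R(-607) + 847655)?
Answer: -1212922671936/2432209 ≈ -4.9869e+5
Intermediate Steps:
R(u) = u²
p = 2432209/1216104 (p = 2 + 1/((-607)² + 847655) = 2 + 1/(368449 + 847655) = 2 + 1/1216104 = 2432209/1216104 ≈ 2.0000)
-997384/p = -997384/2432209/1216104 = -997384*1216104/2432209 = -1212922671936/2432209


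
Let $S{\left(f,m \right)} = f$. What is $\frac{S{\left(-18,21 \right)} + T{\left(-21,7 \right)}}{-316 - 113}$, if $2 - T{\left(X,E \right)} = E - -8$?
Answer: $\frac{31}{429} \approx 0.072261$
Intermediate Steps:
$T{\left(X,E \right)} = -6 - E$ ($T{\left(X,E \right)} = 2 - \left(E - -8\right) = 2 - \left(E + 8\right) = 2 - \left(8 + E\right) = -6 - E$)
$\frac{S{\left(-18,21 \right)} + T{\left(-21,7 \right)}}{-316 - 113} = \frac{-18 - 13}{-316 - 113} = \frac{-18 - 13}{-429} = \left(-18 - 13\right) \left(- \frac{1}{429}\right) = \left(-31\right) \left(- \frac{1}{429}\right) = \frac{31}{429}$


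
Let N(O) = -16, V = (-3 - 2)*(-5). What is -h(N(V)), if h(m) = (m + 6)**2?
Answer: -100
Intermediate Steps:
V = 25 (V = -5*(-5) = 25)
h(m) = (6 + m)**2
-h(N(V)) = -(6 - 16)**2 = -1*(-10)**2 = -1*100 = -100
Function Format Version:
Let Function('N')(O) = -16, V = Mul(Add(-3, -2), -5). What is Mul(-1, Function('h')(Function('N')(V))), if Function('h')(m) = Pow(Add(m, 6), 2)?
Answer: -100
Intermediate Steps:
V = 25 (V = Mul(-5, -5) = 25)
Function('h')(m) = Pow(Add(6, m), 2)
Mul(-1, Function('h')(Function('N')(V))) = Mul(-1, Pow(Add(6, -16), 2)) = Mul(-1, Pow(-10, 2)) = Mul(-1, 100) = -100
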